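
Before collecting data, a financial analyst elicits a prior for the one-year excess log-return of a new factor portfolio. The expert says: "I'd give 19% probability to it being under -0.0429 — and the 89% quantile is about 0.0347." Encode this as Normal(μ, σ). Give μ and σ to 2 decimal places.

For Normal(μ,σ), the p-quantile is μ + z_p·σ. Here z_{0.19} = -0.8779, z_{0.89} = 1.227.
So -0.0429 = μ − 0.8779σ and 0.0347 = μ + 1.227σ.
Subtracting: σ = (0.0347 − -0.0429)/(1.227 − (-0.8779)) = 0.04.
Then μ = -0.0429 − (-0.8779)·0.04 = -0.01.

μ = -0.01, σ = 0.04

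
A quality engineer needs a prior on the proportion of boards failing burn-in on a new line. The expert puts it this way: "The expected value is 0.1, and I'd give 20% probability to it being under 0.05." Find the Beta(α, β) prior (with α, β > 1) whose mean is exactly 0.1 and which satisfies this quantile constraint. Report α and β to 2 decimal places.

With mean 0.1 fixed, write α = 0.1s, β = 0.9s where s = α+β.
Need P(θ < 0.05) = 0.2 under Beta(0.1s, 0.9s). Normal approximation: (q−m)/√(m(1−m)/s) ≈ z_{0.2} = -0.842, so s ≈ 0.1·0.9·(-0.842)²/(0.05−0.1)² = 25.5.
At s = 25.5: P(θ<0.05) ≈ 0.203. Adjusting to match 0.2 gives s ≈ 25.90.
So α = 0.1·25.90 ≈ 2.59, β = 0.9·25.90 ≈ 23.31.

α ≈ 2.59, β ≈ 23.31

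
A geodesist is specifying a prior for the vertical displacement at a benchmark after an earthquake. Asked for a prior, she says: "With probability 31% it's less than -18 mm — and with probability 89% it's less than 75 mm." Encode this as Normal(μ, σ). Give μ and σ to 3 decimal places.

For Normal(μ,σ), the p-quantile is μ + z_p·σ. Here z_{0.31} = -0.4959, z_{0.89} = 1.227.
So -18 = μ − 0.4959σ and 75 = μ + 1.227σ.
Subtracting: σ = (75 − -18)/(1.227 − (-0.4959)) = 53.995.
Then μ = -18 − (-0.4959)·53.995 = 8.773.

μ = 8.773, σ = 53.995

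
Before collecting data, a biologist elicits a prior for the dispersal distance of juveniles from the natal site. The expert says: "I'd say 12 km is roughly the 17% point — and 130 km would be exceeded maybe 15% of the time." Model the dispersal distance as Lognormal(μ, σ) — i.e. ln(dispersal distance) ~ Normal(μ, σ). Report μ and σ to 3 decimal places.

μ ≈ 3.627, σ ≈ 1.197

If T ~ Lognormal(μ,σ) then ln T ~ Normal(μ,σ), so the p-quantile of ln T is μ + z_p·σ.
ln(12) = 2.485 and ln(130) = 4.868; z_{0.17} = -0.9542, z_{0.85} = 1.036.
σ = (4.868 − 2.485)/(1.036 − (-0.9542)) = 1.197.
μ = 2.485 − (-0.9542)·1.197 = 3.627.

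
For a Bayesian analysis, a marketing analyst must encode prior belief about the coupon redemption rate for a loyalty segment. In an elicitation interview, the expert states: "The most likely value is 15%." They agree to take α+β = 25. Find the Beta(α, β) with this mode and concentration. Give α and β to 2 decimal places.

α = 4.45, β = 20.55

For α,β > 1 the Beta mode is (α−1)/(α+β−2). With α+β = 25, the mode is (α−1)/23.
Set (α−1)/23 = 0.15 → α = 1 + 0.15·23 = 4.45.
β = 25 − α = 20.55.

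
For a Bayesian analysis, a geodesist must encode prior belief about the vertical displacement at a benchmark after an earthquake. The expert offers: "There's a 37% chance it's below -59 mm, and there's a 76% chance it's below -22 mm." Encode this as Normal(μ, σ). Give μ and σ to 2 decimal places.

μ = -47.17, σ = 35.64

For Normal(μ,σ), the p-quantile is μ + z_p·σ. Here z_{0.37} = -0.3319, z_{0.76} = 0.7063.
So -59 = μ − 0.3319σ and -22 = μ + 0.7063σ.
Subtracting: σ = (-22 − -59)/(0.7063 − (-0.3319)) = 35.64.
Then μ = -59 − (-0.3319)·35.64 = -47.17.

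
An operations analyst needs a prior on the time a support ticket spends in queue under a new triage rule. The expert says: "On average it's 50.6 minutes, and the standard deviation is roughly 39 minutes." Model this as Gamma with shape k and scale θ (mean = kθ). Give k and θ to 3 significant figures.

For Gamma(k, scale θ): mean = kθ, variance = kθ², so CV = 1/√k.
CV = SD/mean = 39/50.6 = 0.7708, hence k = 1/CV² = 1.68.
Then θ = mean/k = 50.6/1.68 = 30.1.

k ≈ 1.68, θ ≈ 30.1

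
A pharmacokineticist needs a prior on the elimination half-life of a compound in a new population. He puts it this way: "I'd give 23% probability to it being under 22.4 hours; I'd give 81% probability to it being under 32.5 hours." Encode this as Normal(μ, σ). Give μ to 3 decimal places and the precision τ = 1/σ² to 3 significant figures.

μ = 27.016, τ = 0.0256

The p-quantile of Normal(μ,σ) is μ + z_p·σ, with z_{0.23} = -0.7388 and z_{0.81} = 0.8779.
Eliminate σ: μ = (z₂·x₁ − z₁·x₂)/(z₂ − z₁) = (0.8779·22.4 − (-0.7388)·32.5)/1.617 = 27.016.
Then σ = (x₂ − x₁)/(z₂ − z₁) = (32.5 − 22.4)/1.617 = 6.247.
Precision τ = 1/σ² = 1/6.247² = 0.0256.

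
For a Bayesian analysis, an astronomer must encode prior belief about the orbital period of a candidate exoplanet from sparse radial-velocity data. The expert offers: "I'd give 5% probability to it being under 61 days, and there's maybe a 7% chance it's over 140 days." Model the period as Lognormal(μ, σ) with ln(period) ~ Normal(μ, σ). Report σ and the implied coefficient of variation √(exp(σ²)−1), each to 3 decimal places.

σ ≈ 0.266, CV ≈ 0.271

If T ~ Lognormal(μ,σ) then ln T ~ Normal(μ,σ), so the p-quantile of ln T is μ + z_p·σ.
ln(61) = 4.111 and ln(140) = 4.942; z_{0.05} = -1.645, z_{0.93} = 1.476.
σ = (4.942 − 4.111)/(1.476 − (-1.645)) = 0.266.
μ = 4.111 − (-1.645)·0.266 = 4.549.
CV = √(exp(σ²)−1) = √(exp(0.0709)−1) = 0.271.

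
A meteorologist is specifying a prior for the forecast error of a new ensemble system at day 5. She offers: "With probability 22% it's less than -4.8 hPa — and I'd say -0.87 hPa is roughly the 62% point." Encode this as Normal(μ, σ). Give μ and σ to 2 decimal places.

μ = -1.98, σ = 3.65

For Normal(μ,σ), the p-quantile is μ + z_p·σ. Here z_{0.22} = -0.7722, z_{0.62} = 0.3055.
So -4.8 = μ − 0.7722σ and -0.87 = μ + 0.3055σ.
Subtracting: σ = (-0.87 − -4.8)/(0.3055 − (-0.7722)) = 3.65.
Then μ = -4.8 − (-0.7722)·3.65 = -1.98.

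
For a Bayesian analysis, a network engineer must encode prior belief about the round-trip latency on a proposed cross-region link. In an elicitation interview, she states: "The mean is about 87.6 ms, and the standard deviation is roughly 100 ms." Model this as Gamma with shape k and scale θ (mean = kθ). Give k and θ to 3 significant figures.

For Gamma(k, scale θ): mean = kθ, variance = kθ², so CV = 1/√k.
CV = SD/mean = 100/87.6 = 1.142, hence k = 1/CV² = 0.767.
Then θ = mean/k = 87.6/0.767 = 114.

k ≈ 0.767, θ ≈ 114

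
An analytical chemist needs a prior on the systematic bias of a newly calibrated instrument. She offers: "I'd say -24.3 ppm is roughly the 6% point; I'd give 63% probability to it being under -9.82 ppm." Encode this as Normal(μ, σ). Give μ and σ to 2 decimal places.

For Normal(μ,σ), the p-quantile is μ + z_p·σ. Here z_{0.06} = -1.555, z_{0.63} = 0.3319.
So -24.3 = μ − 1.555σ and -9.82 = μ + 0.3319σ.
Subtracting: σ = (-9.82 − -24.3)/(0.3319 − (-1.555)) = 7.68.
Then μ = -24.3 − (-1.555)·7.68 = -12.37.

μ = -12.37, σ = 7.68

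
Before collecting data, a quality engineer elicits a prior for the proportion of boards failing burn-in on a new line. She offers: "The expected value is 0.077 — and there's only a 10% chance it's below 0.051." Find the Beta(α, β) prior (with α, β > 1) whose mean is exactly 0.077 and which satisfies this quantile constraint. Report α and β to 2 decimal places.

With mean 0.077 fixed, write α = 0.077s, β = 0.923s where s = α+β.
Need P(θ < 0.051) = 0.1 under Beta(0.077s, 0.923s). Normal approximation: (q−m)/√(m(1−m)/s) ≈ z_{0.1} = -1.28, so s ≈ 0.077·0.923·(-1.28)²/(0.051−0.077)² = 172.7.
At s = 172.7: P(θ<0.051) ≈ 0.086. Adjusting to match 0.1 gives s ≈ 154.62.
So α = 0.077·154.62 ≈ 11.91, β = 0.923·154.62 ≈ 142.71.

α ≈ 11.91, β ≈ 142.71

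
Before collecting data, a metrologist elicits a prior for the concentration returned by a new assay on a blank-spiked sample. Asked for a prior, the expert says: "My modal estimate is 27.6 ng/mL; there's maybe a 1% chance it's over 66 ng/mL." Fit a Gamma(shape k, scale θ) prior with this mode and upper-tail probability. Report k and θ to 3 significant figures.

Gamma(k,θ) with k>1 has mode (k−1)θ, so θ = 27.6/(k−1).
Need P(X < 66) = 0.99 with θ tied to k this way. Start at k = 2, θ = 27.6: P(X<66) ≈ 0.690.
Too low — raise k to concentrate. Iterating converges to k ≈ 7.23.
Then θ = 27.6/(7.23−1) ≈ 4.43.

k ≈ 7.23, θ ≈ 4.43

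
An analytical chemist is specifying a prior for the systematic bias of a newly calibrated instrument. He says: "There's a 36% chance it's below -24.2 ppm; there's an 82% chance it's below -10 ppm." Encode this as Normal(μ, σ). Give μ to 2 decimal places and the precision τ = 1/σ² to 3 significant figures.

μ = -20.20, τ = 0.00805

The p-quantile of Normal(μ,σ) is μ + z_p·σ, with z_{0.36} = -0.3585 and z_{0.82} = 0.9154.
Eliminate σ: μ = (z₂·x₁ − z₁·x₂)/(z₂ − z₁) = (0.9154·-24.2 − (-0.3585)·-10)/1.274 = -20.20.
Then σ = (x₂ − x₁)/(z₂ − z₁) = (-10 − -24.2)/1.274 = 11.15.
Precision τ = 1/σ² = 1/11.15² = 0.00805.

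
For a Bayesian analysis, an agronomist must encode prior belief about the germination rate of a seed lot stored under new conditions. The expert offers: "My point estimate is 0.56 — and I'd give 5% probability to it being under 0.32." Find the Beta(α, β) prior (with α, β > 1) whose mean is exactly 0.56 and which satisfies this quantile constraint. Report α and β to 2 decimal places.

α ≈ 6.31, β ≈ 4.96

With mean 0.56 fixed, write α = 0.56s, β = 0.44s where s = α+β.
Need P(θ < 0.32) = 0.05 under Beta(0.56s, 0.44s). Normal approximation: (q−m)/√(m(1−m)/s) ≈ z_{0.05} = -1.64, so s ≈ 0.56·0.44·(-1.64)²/(0.32−0.56)² = 11.6.
At s = 11.6: P(θ<0.32) ≈ 0.048. Adjusting to match 0.05 gives s ≈ 11.26.
So α = 0.56·11.26 ≈ 6.31, β = 0.44·11.26 ≈ 4.96.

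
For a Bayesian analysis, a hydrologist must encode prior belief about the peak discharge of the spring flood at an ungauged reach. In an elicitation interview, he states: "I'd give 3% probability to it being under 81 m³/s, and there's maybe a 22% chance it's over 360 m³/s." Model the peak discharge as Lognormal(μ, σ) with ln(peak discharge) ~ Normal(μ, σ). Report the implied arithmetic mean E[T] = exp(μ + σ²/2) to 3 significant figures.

E[T] ≈ 273 m³/s

If T ~ Lognormal(μ,σ) then ln T ~ Normal(μ,σ), so the p-quantile of ln T is μ + z_p·σ.
ln(81) = 4.394 and ln(360) = 5.886; z_{0.03} = -1.881, z_{0.78} = 0.7722.
σ = (5.886 − 4.394)/(0.7722 − (-1.881)) = 0.562.
μ = 4.394 − (-1.881)·0.562 = 5.452.
E[T] = exp(μ + σ²/2) = exp(5.452 + 0.1581) = 273 m³/s.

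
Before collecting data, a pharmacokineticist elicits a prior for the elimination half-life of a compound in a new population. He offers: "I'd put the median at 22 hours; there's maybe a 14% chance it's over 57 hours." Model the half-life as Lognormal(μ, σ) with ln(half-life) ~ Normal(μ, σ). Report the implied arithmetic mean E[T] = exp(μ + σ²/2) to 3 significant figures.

E[T] ≈ 32.4 hours

If T ~ Lognormal(μ,σ) then ln T ~ Normal(μ,σ), so the p-quantile of ln T is μ + z_p·σ.
ln(22) = 3.091 and ln(57) = 4.043; z_{0.5} = 0, z_{0.86} = 1.08.
σ = (4.043 − 3.091)/(1.08 − (0)) = 0.881.
μ = 3.091 − (0)·0.881 = 3.091.
E[T] = exp(μ + σ²/2) = exp(3.091 + 0.3883) = 32.4 hours.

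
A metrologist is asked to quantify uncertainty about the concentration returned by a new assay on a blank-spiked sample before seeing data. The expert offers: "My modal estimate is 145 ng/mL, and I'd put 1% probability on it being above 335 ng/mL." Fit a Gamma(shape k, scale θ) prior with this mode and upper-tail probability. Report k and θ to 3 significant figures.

Gamma(k,θ) with k>1 has mode (k−1)θ, so θ = 145/(k−1).
Need P(X < 335) = 0.99 with θ tied to k this way. Start at k = 2, θ = 145: P(X<335) ≈ 0.672.
Too low — raise k to concentrate. Iterating converges to k ≈ 7.81.
Then θ = 145/(7.81−1) ≈ 21.3.

k ≈ 7.81, θ ≈ 21.3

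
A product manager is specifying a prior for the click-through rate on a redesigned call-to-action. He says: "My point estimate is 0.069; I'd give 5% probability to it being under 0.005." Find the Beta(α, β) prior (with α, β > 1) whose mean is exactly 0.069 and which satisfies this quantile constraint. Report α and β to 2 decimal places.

α ≈ 1.13, β ≈ 15.21

With mean 0.069 fixed, write α = 0.069s, β = 0.931s where s = α+β.
Need P(θ < 0.005) = 0.05 under Beta(0.069s, 0.931s). Normal approximation: (q−m)/√(m(1−m)/s) ≈ z_{0.05} = -1.64, so s ≈ 0.069·0.931·(-1.64)²/(0.005−0.069)² = 42.4.
At s = 42.4: P(θ<0.005) ≈ 0.001. Adjusting to match 0.05 gives s ≈ 16.34.
So α = 0.069·16.34 ≈ 1.13, β = 0.931·16.34 ≈ 15.21.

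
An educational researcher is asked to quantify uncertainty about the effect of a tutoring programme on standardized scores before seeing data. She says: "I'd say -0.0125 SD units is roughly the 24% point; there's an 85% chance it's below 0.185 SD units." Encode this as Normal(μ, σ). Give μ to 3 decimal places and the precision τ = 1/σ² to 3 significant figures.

μ = 0.068, τ = 77.9

The p-quantile of Normal(μ,σ) is μ + z_p·σ, with z_{0.24} = -0.7063 and z_{0.85} = 1.036.
Eliminate σ: μ = (z₂·x₁ − z₁·x₂)/(z₂ − z₁) = (1.036·-0.0125 − (-0.7063)·0.185)/1.743 = 0.068.
Then σ = (x₂ − x₁)/(z₂ − z₁) = (0.185 − -0.0125)/1.743 = 0.113.
Precision τ = 1/σ² = 1/0.1133² = 77.9.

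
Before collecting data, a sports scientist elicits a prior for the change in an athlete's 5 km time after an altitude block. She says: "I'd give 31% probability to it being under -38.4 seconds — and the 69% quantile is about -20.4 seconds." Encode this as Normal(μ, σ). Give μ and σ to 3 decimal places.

For Normal(μ,σ), the p-quantile is μ + z_p·σ. Here z_{0.31} = -0.4959, z_{0.69} = 0.4959.
So -38.4 = μ − 0.4959σ and -20.4 = μ + 0.4959σ.
Subtracting: σ = (-20.4 − -38.4)/(0.4959 − (-0.4959)) = 18.151.
Then μ = -38.4 − (-0.4959)·18.151 = -29.400.

μ = -29.400, σ = 18.151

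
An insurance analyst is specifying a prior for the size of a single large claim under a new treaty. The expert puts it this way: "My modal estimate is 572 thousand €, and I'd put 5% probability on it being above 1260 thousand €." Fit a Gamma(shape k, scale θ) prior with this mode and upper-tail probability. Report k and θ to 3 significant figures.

Gamma(k,θ) with k>1 has mode (k−1)θ, so θ = 572/(k−1).
Need P(X < 1260) = 0.95 with θ tied to k this way. Start at k = 2, θ = 572: P(X<1260) ≈ 0.646.
Too low — raise k to concentrate. Iterating converges to k ≈ 5.41.
Then θ = 572/(5.41−1) ≈ 130.

k ≈ 5.41, θ ≈ 130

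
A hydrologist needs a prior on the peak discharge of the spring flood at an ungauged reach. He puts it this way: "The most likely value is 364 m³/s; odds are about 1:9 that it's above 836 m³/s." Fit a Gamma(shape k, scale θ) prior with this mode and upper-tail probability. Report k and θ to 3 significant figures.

k ≈ 3.78, θ ≈ 131

Gamma(k,θ) with k>1 has mode (k−1)θ, so θ = 364/(k−1).
Need P(X < 836) = 0.9 with θ tied to k this way. Start at k = 2, θ = 364: P(X<836) ≈ 0.668.
Too low — raise k to concentrate. Iterating converges to k ≈ 3.78.
Then θ = 364/(3.78−1) ≈ 131.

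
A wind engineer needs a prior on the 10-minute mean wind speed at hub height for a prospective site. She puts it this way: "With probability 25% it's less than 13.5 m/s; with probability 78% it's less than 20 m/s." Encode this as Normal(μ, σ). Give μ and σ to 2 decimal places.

μ = 16.53, σ = 4.49

The p-quantile of Normal(μ,σ) is μ + z_p·σ, with z_{0.25} = -0.6745 and z_{0.78} = 0.7722.
Eliminate σ: μ = (z₂·x₁ − z₁·x₂)/(z₂ − z₁) = (0.7722·13.5 − (-0.6745)·20)/1.447 = 16.53.
Then σ = (x₂ − x₁)/(z₂ − z₁) = (20 − 13.5)/1.447 = 4.49.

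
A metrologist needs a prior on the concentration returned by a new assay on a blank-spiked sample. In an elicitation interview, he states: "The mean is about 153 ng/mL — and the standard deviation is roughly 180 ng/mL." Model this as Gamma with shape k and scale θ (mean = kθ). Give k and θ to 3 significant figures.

k ≈ 0.722, θ ≈ 212

For Gamma(k, scale θ): mean = kθ, variance = kθ², so CV = 1/√k.
CV = SD/mean = 180/153 = 1.176, hence k = 1/CV² = 0.722.
Then θ = mean/k = 153/0.722 = 212.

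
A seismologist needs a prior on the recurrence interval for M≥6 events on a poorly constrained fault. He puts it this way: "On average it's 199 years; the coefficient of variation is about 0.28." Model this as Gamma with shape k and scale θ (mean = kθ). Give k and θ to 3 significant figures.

k ≈ 12.8, θ ≈ 15.6

For Gamma(k, scale θ): mean = kθ, variance = kθ², so CV = 1/√k.
CV = 0.28, hence k = 1/CV² = 12.8.
Then θ = mean/k = 199/12.8 = 15.6.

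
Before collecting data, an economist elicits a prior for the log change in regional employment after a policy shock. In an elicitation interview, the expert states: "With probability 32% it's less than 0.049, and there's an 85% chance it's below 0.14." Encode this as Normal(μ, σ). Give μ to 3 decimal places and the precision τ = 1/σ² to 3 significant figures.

For Normal(μ,σ), the p-quantile is μ + z_p·σ. Here z_{0.32} = -0.4677, z_{0.85} = 1.036.
So 0.049 = μ − 0.4677σ and 0.14 = μ + 1.036σ.
Subtracting: σ = (0.14 − 0.049)/(1.036 − (-0.4677)) = 0.061.
Then μ = 0.049 − (-0.4677)·0.061 = 0.077.
Precision τ = 1/σ² = 1/0.0605² = 273.

μ = 0.077, τ = 273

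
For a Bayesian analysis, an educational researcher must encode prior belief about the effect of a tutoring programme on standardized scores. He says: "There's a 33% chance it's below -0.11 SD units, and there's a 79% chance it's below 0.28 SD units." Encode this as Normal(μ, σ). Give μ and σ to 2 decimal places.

The p-quantile of Normal(μ,σ) is μ + z_p·σ, with z_{0.33} = -0.4399 and z_{0.79} = 0.8064.
Eliminate σ: μ = (z₂·x₁ − z₁·x₂)/(z₂ − z₁) = (0.8064·-0.11 − (-0.4399)·0.28)/1.246 = 0.03.
Then σ = (x₂ − x₁)/(z₂ − z₁) = (0.28 − -0.11)/1.246 = 0.31.

μ = 0.03, σ = 0.31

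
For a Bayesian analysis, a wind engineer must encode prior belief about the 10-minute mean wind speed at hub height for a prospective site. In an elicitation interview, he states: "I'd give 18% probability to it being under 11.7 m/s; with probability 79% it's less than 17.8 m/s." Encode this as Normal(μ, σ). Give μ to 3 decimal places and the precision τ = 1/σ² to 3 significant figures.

The p-quantile of Normal(μ,σ) is μ + z_p·σ, with z_{0.18} = -0.9154 and z_{0.79} = 0.8064.
Eliminate σ: μ = (z₂·x₁ − z₁·x₂)/(z₂ − z₁) = (0.8064·11.7 − (-0.9154)·17.8)/1.722 = 14.943.
Then σ = (x₂ − x₁)/(z₂ − z₁) = (17.8 − 11.7)/1.722 = 3.543.
Precision τ = 1/σ² = 1/3.543² = 0.0797.

μ = 14.943, τ = 0.0797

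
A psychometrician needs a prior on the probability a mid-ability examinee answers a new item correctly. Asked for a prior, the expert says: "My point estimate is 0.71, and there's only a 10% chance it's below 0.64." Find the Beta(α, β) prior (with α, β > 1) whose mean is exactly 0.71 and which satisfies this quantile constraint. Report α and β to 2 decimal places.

With mean 0.71 fixed, write α = 0.71s, β = 0.29s where s = α+β.
Need P(θ < 0.64) = 0.1 under Beta(0.71s, 0.29s). Normal approximation: (q−m)/√(m(1−m)/s) ≈ z_{0.1} = -1.28, so s ≈ 0.71·0.29·(-1.28)²/(0.64−0.71)² = 69.0.
At s = 69.0: P(θ<0.64) ≈ 0.103. Adjusting to match 0.1 gives s ≈ 71.05.
So α = 0.71·71.05 ≈ 50.44, β = 0.29·71.05 ≈ 20.60.

α ≈ 50.44, β ≈ 20.60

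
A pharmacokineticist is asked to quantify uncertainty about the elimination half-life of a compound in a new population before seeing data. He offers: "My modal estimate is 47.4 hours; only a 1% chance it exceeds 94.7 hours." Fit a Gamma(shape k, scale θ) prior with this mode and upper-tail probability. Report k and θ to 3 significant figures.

Gamma(k,θ) with k>1 has mode (k−1)θ, so θ = 47.4/(k−1).
Need P(X < 94.7) = 0.99 with θ tied to k this way. Start at k = 2, θ = 47.4: P(X<94.7) ≈ 0.593.
Too low — raise k to concentrate. Iterating converges to k ≈ 11.3.
Then θ = 47.4/(11.3−1) ≈ 4.62.

k ≈ 11.3, θ ≈ 4.62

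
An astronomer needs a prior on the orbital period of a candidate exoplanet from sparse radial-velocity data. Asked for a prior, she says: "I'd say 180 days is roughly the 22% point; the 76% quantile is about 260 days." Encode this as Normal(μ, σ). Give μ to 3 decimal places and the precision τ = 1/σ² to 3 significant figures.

For Normal(μ,σ), the p-quantile is μ + z_p·σ. Here z_{0.22} = -0.7722, z_{0.76} = 0.7063.
So 180 = μ − 0.7722σ and 260 = μ + 0.7063σ.
Subtracting: σ = (260 − 180)/(0.7063 − (-0.7722)) = 54.109.
Then μ = 180 − (-0.7722)·54.109 = 221.783.
Precision τ = 1/σ² = 1/54.11² = 0.000342.

μ = 221.783, τ = 0.000342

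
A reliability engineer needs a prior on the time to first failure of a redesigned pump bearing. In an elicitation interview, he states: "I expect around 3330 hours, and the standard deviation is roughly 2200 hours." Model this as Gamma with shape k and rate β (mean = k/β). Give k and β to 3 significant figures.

k ≈ 2.29, β ≈ 0.000688

For Gamma(k, rate β): mean = k/β, variance = k/β², so CV = 1/√k.
CV = SD/mean = 2200/3330 = 0.6607, hence k = 1/CV² = 2.29.
Then β = k/mean = 2.29/3330 = 0.000688.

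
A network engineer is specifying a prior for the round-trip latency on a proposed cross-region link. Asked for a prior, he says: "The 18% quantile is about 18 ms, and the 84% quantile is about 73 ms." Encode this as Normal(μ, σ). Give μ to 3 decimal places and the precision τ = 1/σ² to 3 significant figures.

The p-quantile of Normal(μ,σ) is μ + z_p·σ, with z_{0.18} = -0.9154 and z_{0.84} = 0.9945.
Eliminate σ: μ = (z₂·x₁ − z₁·x₂)/(z₂ − z₁) = (0.9945·18 − (-0.9154)·73)/1.91 = 44.361.
Then σ = (x₂ − x₁)/(z₂ − z₁) = (73 − 18)/1.91 = 28.798.
Precision τ = 1/σ² = 1/28.8² = 0.00121.

μ = 44.361, τ = 0.00121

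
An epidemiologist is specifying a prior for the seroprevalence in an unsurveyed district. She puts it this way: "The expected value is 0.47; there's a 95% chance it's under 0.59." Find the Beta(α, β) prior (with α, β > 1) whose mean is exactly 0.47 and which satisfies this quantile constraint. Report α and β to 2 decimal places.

α ≈ 21.86, β ≈ 24.65

With mean 0.47 fixed, write α = 0.47s, β = 0.53s where s = α+β.
Need P(θ < 0.59) = 0.95 under Beta(0.47s, 0.53s). Normal approximation: (q−m)/√(m(1−m)/s) ≈ z_{0.95} = 1.64, so s ≈ 0.47·0.53·(1.64)²/(0.59−0.47)² = 46.8.
At s = 46.8: P(θ<0.59) ≈ 0.951. Adjusting to match 0.95 gives s ≈ 46.51.
So α = 0.47·46.51 ≈ 21.86, β = 0.53·46.51 ≈ 24.65.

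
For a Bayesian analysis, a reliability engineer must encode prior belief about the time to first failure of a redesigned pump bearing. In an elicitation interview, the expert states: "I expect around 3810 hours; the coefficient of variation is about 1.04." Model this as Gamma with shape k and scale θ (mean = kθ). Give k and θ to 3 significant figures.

For Gamma(k, scale θ): mean = kθ, variance = kθ², so CV = 1/√k.
CV = 1.04, hence k = 1/CV² = 0.925.
Then θ = mean/k = 3810/0.925 = 4120.

k ≈ 0.925, θ ≈ 4120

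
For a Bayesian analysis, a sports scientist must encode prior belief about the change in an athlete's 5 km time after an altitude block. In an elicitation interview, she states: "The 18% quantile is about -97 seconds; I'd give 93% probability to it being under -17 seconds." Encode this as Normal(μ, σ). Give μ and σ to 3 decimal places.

For Normal(μ,σ), the p-quantile is μ + z_p·σ. Here z_{0.18} = -0.9154, z_{0.93} = 1.476.
So -97 = μ − 0.9154σ and -17 = μ + 1.476σ.
Subtracting: σ = (-17 − -97)/(1.476 − (-0.9154)) = 33.457.
Then μ = -97 − (-0.9154)·33.457 = -66.375.

μ = -66.375, σ = 33.457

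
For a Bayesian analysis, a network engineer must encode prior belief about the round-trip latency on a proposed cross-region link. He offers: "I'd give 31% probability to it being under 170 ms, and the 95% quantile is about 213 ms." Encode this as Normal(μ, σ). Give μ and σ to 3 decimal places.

μ = 179.960, σ = 20.087

The p-quantile of Normal(μ,σ) is μ + z_p·σ, with z_{0.31} = -0.4959 and z_{0.95} = 1.645.
Eliminate σ: μ = (z₂·x₁ − z₁·x₂)/(z₂ − z₁) = (1.645·170 − (-0.4959)·213)/2.141 = 179.960.
Then σ = (x₂ − x₁)/(z₂ − z₁) = (213 − 170)/2.141 = 20.087.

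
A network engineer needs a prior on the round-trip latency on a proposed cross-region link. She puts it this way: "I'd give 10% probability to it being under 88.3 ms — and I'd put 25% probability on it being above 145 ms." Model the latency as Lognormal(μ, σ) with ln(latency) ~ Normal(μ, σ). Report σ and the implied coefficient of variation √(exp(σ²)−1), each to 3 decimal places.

σ ≈ 0.254, CV ≈ 0.258

If T ~ Lognormal(μ,σ) then ln T ~ Normal(μ,σ), so the p-quantile of ln T is μ + z_p·σ.
ln(88.3) = 4.481 and ln(145) = 4.977; z_{0.1} = -1.282, z_{0.75} = 0.6745.
σ = (4.977 − 4.481)/(0.6745 − (-1.282)) = 0.254.
μ = 4.481 − (-1.282)·0.254 = 4.806.
CV = √(exp(σ²)−1) = √(exp(0.0643)−1) = 0.258.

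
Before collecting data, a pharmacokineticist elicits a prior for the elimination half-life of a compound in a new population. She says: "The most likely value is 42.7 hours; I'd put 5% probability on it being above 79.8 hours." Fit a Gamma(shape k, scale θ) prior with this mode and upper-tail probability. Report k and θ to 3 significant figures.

Gamma(k,θ) with k>1 has mode (k−1)θ, so θ = 42.7/(k−1).
Need P(X < 79.8) = 0.95 with θ tied to k this way. Start at k = 2, θ = 42.7: P(X<79.8) ≈ 0.557.
Too low — raise k to concentrate. Iterating converges to k ≈ 8.12.
Then θ = 42.7/(8.12−1) ≈ 6.

k ≈ 8.12, θ ≈ 6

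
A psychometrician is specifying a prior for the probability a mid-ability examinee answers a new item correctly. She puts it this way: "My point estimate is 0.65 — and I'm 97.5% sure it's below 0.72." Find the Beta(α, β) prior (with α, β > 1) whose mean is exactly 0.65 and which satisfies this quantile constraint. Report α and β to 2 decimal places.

With mean 0.65 fixed, write α = 0.65s, β = 0.35s where s = α+β.
Need P(θ < 0.72) = 0.975 under Beta(0.65s, 0.35s). Normal approximation: (q−m)/√(m(1−m)/s) ≈ z_{0.975} = 1.96, so s ≈ 0.65·0.35·(1.96)²/(0.72−0.65)² = 178.4.
At s = 178.4: P(θ<0.72) ≈ 0.978. Adjusting to match 0.975 gives s ≈ 168.56.
So α = 0.65·168.56 ≈ 109.57, β = 0.35·168.56 ≈ 59.00.

α ≈ 109.57, β ≈ 59.00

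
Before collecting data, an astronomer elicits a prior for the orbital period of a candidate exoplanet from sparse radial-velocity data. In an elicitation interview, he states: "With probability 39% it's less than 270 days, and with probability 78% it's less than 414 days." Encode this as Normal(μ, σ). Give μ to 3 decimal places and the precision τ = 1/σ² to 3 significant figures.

The p-quantile of Normal(μ,σ) is μ + z_p·σ, with z_{0.39} = -0.2793 and z_{0.78} = 0.7722.
Eliminate σ: μ = (z₂·x₁ − z₁·x₂)/(z₂ − z₁) = (0.7722·270 − (-0.2793)·414)/1.052 = 308.252.
Then σ = (x₂ − x₁)/(z₂ − z₁) = (414 − 270)/1.052 = 136.946.
Precision τ = 1/σ² = 1/136.9² = 5.33e-05.

μ = 308.252, τ = 5.33e-05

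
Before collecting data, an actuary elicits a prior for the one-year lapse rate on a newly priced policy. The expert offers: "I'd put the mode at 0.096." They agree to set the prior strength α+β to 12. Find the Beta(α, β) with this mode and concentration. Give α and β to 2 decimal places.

α = 1.96, β = 10.04

For α,β > 1 the Beta mode is (α−1)/(α+β−2). With α+β = 12, the mode is (α−1)/10.
Set (α−1)/10 = 0.096 → α = 1 + 0.096·10 = 1.96.
β = 12 − α = 10.04.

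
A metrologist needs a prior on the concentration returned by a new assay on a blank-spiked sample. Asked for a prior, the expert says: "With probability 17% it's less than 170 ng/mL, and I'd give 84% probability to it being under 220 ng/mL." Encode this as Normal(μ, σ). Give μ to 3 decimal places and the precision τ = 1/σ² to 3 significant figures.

μ = 194.483, τ = 0.00152

The p-quantile of Normal(μ,σ) is μ + z_p·σ, with z_{0.17} = -0.9542 and z_{0.84} = 0.9945.
Eliminate σ: μ = (z₂·x₁ − z₁·x₂)/(z₂ − z₁) = (0.9945·170 − (-0.9542)·220)/1.949 = 194.483.
Then σ = (x₂ − x₁)/(z₂ − z₁) = (220 − 170)/1.949 = 25.659.
Precision τ = 1/σ² = 1/25.66² = 0.00152.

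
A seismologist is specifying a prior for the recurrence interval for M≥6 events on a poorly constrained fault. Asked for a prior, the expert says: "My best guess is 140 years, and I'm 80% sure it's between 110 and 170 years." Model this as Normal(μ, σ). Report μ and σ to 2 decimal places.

μ = 140.00, σ = 23.41

A symmetric 80% interval runs μ ± z·σ with z = 1.282.
Half-width = 30, so σ = 30/1.282 = 23.41.
μ is the stated best guess, 140.00.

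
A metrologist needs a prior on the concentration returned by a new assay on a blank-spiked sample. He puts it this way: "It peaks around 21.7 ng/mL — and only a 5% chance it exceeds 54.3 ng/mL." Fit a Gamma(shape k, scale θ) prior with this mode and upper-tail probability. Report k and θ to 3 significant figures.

k ≈ 4.23, θ ≈ 6.72

Gamma(k,θ) with k>1 has mode (k−1)θ, so θ = 21.7/(k−1).
Need P(X < 54.3) = 0.95 with θ tied to k this way. Start at k = 2, θ = 21.7: P(X<54.3) ≈ 0.713.
Too low — raise k to concentrate. Iterating converges to k ≈ 4.23.
Then θ = 21.7/(4.23−1) ≈ 6.72.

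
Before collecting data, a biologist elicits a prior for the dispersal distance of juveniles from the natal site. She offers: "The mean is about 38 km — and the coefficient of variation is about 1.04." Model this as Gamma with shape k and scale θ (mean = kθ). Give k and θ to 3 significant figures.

k ≈ 0.925, θ ≈ 41.1

For Gamma(k, scale θ): mean = kθ, variance = kθ², so CV = 1/√k.
CV = 1.04, hence k = 1/CV² = 0.925.
Then θ = mean/k = 38/0.925 = 41.1.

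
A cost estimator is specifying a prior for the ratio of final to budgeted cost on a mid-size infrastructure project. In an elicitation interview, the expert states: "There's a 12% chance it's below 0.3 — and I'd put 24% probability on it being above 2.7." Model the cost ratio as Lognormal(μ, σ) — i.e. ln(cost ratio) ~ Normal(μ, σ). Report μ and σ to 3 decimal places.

μ ≈ 0.168, σ ≈ 1.168

If T ~ Lognormal(μ,σ) then ln T ~ Normal(μ,σ), so the p-quantile of ln T is μ + z_p·σ.
ln(0.3) = -1.204 and ln(2.7) = 0.9933; z_{0.12} = -1.175, z_{0.76} = 0.7063.
σ = (0.9933 − -1.204)/(0.7063 − (-1.175)) = 1.168.
μ = -1.204 − (-1.175)·1.168 = 0.168.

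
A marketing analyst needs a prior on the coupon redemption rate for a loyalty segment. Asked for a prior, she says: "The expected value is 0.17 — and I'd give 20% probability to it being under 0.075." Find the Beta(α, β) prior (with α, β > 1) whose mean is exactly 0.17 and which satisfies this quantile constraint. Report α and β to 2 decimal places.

With mean 0.17 fixed, write α = 0.17s, β = 0.83s where s = α+β.
Need P(θ < 0.075) = 0.2 under Beta(0.17s, 0.83s). Normal approximation: (q−m)/√(m(1−m)/s) ≈ z_{0.2} = -0.842, so s ≈ 0.17·0.83·(-0.842)²/(0.075−0.17)² = 11.1.
At s = 11.1: P(θ<0.075) ≈ 0.201. Adjusting to match 0.2 gives s ≈ 11.17.
So α = 0.17·11.17 ≈ 1.90, β = 0.83·11.17 ≈ 9.27.

α ≈ 1.90, β ≈ 9.27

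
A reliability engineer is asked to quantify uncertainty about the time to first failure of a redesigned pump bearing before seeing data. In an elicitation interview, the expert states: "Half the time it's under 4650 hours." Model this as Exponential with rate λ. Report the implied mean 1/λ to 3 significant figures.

Exponential median = ln 2 / λ, so λ = ln 2 / 4650.0 = 0.000149.
Mean = 1/λ = 6710 hours.

mean ≈ 6710 hours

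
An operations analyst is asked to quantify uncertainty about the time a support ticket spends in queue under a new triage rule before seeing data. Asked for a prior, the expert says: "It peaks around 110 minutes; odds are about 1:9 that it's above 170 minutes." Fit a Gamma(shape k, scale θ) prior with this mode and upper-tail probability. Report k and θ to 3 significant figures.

Gamma(k,θ) with k>1 has mode (k−1)θ, so θ = 110/(k−1).
Need P(X < 170) = 0.9 with θ tied to k this way. Start at k = 2, θ = 110: P(X<170) ≈ 0.457.
Too low — raise k to concentrate. Iterating converges to k ≈ 10.9.
Then θ = 110/(10.9−1) ≈ 11.2.

k ≈ 10.9, θ ≈ 11.2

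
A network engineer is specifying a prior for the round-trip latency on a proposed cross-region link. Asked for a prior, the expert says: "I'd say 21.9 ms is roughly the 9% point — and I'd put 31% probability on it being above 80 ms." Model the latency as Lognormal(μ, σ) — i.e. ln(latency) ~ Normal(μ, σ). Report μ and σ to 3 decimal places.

μ ≈ 4.032, σ ≈ 0.705

If T ~ Lognormal(μ,σ) then ln T ~ Normal(μ,σ), so the p-quantile of ln T is μ + z_p·σ.
ln(21.9) = 3.086 and ln(80) = 4.382; z_{0.09} = -1.341, z_{0.69} = 0.4959.
σ = (4.382 − 3.086)/(0.4959 − (-1.341)) = 0.705.
μ = 3.086 − (-1.341)·0.705 = 4.032.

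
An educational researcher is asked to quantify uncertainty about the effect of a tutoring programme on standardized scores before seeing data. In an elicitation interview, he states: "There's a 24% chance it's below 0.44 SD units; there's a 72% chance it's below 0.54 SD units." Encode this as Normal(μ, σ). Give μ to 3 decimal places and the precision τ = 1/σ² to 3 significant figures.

μ = 0.495, τ = 166

The p-quantile of Normal(μ,σ) is μ + z_p·σ, with z_{0.24} = -0.7063 and z_{0.72} = 0.5828.
Eliminate σ: μ = (z₂·x₁ − z₁·x₂)/(z₂ − z₁) = (0.5828·0.44 − (-0.7063)·0.54)/1.289 = 0.495.
Then σ = (x₂ − x₁)/(z₂ − z₁) = (0.54 − 0.44)/1.289 = 0.078.
Precision τ = 1/σ² = 1/0.07757² = 166.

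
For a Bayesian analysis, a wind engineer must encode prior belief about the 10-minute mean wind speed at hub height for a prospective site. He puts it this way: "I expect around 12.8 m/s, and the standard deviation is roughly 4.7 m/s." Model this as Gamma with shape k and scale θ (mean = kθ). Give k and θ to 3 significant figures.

For Gamma(k, scale θ): mean = kθ, variance = kθ², so CV = 1/√k.
CV = SD/mean = 4.7/12.8 = 0.3672, hence k = 1/CV² = 7.42.
Then θ = mean/k = 12.8/7.42 = 1.73.

k ≈ 7.42, θ ≈ 1.73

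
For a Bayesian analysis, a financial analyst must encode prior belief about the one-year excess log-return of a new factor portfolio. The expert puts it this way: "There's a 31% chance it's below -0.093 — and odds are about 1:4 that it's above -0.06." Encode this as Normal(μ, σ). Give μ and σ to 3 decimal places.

μ = -0.081, σ = 0.025

The p-quantile of Normal(μ,σ) is μ + z_p·σ, with z_{0.31} = -0.4959 and z_{0.8} = 0.8416.
Eliminate σ: μ = (z₂·x₁ − z₁·x₂)/(z₂ − z₁) = (0.8416·-0.093 − (-0.4959)·-0.06)/1.337 = -0.081.
Then σ = (x₂ − x₁)/(z₂ − z₁) = (-0.06 − -0.093)/1.337 = 0.025.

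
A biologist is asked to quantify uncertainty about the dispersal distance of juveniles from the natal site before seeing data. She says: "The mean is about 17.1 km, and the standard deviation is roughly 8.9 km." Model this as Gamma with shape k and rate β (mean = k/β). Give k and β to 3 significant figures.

For Gamma(k, rate β): mean = k/β, variance = k/β², so CV = 1/√k.
CV = SD/mean = 8.9/17.1 = 0.5205, hence k = 1/CV² = 3.69.
Then β = k/mean = 3.69/17.1 = 0.216.

k ≈ 3.69, β ≈ 0.216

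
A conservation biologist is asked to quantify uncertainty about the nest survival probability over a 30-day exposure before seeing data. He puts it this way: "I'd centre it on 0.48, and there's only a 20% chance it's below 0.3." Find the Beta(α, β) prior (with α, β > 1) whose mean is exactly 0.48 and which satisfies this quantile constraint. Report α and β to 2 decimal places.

With mean 0.48 fixed, write α = 0.48s, β = 0.52s where s = α+β.
Need P(θ < 0.3) = 0.2 under Beta(0.48s, 0.52s). Normal approximation: (q−m)/√(m(1−m)/s) ≈ z_{0.2} = -0.842, so s ≈ 0.48·0.52·(-0.842)²/(0.3−0.48)² = 5.5.
At s = 5.5: P(θ<0.3) ≈ 0.203. Adjusting to match 0.2 gives s ≈ 5.59.
So α = 0.48·5.59 ≈ 2.68, β = 0.52·5.59 ≈ 2.91.

α ≈ 2.68, β ≈ 2.91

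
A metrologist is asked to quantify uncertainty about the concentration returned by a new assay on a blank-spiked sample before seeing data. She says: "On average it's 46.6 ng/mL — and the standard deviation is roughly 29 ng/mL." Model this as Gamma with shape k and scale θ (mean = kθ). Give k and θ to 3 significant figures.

k ≈ 2.58, θ ≈ 18

For Gamma(k, scale θ): mean = kθ, variance = kθ², so CV = 1/√k.
CV = SD/mean = 29/46.6 = 0.6223, hence k = 1/CV² = 2.58.
Then θ = mean/k = 46.6/2.58 = 18.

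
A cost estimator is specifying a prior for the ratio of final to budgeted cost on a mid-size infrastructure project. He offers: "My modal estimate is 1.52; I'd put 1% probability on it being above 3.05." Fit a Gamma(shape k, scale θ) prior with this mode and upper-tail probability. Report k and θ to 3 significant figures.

Gamma(k,θ) with k>1 has mode (k−1)θ, so θ = 1.52/(k−1).
Need P(X < 3.05) = 0.99 with θ tied to k this way. Start at k = 2, θ = 1.52: P(X<3.05) ≈ 0.596.
Too low — raise k to concentrate. Iterating converges to k ≈ 11.1.
Then θ = 1.52/(11.1−1) ≈ 0.15.

k ≈ 11.1, θ ≈ 0.15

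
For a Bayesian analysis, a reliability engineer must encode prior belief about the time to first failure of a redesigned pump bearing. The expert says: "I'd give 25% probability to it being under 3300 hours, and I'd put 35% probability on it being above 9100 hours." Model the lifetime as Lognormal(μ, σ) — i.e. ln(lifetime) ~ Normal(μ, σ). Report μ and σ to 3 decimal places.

If T ~ Lognormal(μ,σ) then ln T ~ Normal(μ,σ), so the p-quantile of ln T is μ + z_p·σ.
ln(3300) = 8.102 and ln(9100) = 9.116; z_{0.25} = -0.6745, z_{0.65} = 0.3853.
σ = (9.116 − 8.102)/(0.3853 − (-0.6745)) = 0.957.
μ = 8.102 − (-0.6745)·0.957 = 8.747.

μ ≈ 8.747, σ ≈ 0.957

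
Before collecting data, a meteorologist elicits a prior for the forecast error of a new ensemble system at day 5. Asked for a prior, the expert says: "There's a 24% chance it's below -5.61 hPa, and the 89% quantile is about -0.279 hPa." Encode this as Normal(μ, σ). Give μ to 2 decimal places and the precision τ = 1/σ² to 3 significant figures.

The p-quantile of Normal(μ,σ) is μ + z_p·σ, with z_{0.24} = -0.7063 and z_{0.89} = 1.227.
Eliminate σ: μ = (z₂·x₁ − z₁·x₂)/(z₂ − z₁) = (1.227·-5.61 − (-0.7063)·-0.279)/1.933 = -3.66.
Then σ = (x₂ − x₁)/(z₂ − z₁) = (-0.279 − -5.61)/1.933 = 2.76.
Precision τ = 1/σ² = 1/2.758² = 0.131.

μ = -3.66, τ = 0.131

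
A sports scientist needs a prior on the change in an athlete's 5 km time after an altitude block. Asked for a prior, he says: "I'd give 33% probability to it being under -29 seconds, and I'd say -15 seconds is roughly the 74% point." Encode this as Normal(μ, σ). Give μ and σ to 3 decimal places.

For Normal(μ,σ), the p-quantile is μ + z_p·σ. Here z_{0.33} = -0.4399, z_{0.74} = 0.6433.
So -29 = μ − 0.4399σ and -15 = μ + 0.6433σ.
Subtracting: σ = (-15 − -29)/(0.6433 − (-0.4399)) = 12.924.
Then μ = -29 − (-0.4399)·12.924 = -23.315.

μ = -23.315, σ = 12.924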